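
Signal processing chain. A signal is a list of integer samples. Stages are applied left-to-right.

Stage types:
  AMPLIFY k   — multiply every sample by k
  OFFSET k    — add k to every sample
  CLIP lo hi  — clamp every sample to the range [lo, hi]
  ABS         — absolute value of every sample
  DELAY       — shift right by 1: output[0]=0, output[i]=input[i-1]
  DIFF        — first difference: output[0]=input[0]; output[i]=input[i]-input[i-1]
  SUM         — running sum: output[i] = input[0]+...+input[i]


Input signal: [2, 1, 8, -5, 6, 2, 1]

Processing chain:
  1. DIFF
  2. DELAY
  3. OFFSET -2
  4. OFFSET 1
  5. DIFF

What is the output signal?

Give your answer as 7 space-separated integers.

Answer: -1 2 -3 8 -20 24 -15

Derivation:
Input: [2, 1, 8, -5, 6, 2, 1]
Stage 1 (DIFF): s[0]=2, 1-2=-1, 8-1=7, -5-8=-13, 6--5=11, 2-6=-4, 1-2=-1 -> [2, -1, 7, -13, 11, -4, -1]
Stage 2 (DELAY): [0, 2, -1, 7, -13, 11, -4] = [0, 2, -1, 7, -13, 11, -4] -> [0, 2, -1, 7, -13, 11, -4]
Stage 3 (OFFSET -2): 0+-2=-2, 2+-2=0, -1+-2=-3, 7+-2=5, -13+-2=-15, 11+-2=9, -4+-2=-6 -> [-2, 0, -3, 5, -15, 9, -6]
Stage 4 (OFFSET 1): -2+1=-1, 0+1=1, -3+1=-2, 5+1=6, -15+1=-14, 9+1=10, -6+1=-5 -> [-1, 1, -2, 6, -14, 10, -5]
Stage 5 (DIFF): s[0]=-1, 1--1=2, -2-1=-3, 6--2=8, -14-6=-20, 10--14=24, -5-10=-15 -> [-1, 2, -3, 8, -20, 24, -15]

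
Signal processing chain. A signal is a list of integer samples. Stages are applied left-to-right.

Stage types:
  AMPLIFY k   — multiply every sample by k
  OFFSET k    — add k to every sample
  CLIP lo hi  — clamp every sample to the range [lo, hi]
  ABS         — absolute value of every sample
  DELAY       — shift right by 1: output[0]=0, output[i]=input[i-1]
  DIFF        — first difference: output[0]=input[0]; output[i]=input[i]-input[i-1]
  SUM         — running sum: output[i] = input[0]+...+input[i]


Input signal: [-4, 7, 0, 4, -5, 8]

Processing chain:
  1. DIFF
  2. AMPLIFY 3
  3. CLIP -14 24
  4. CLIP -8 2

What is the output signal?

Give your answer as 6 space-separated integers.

Answer: -8 2 -8 2 -8 2

Derivation:
Input: [-4, 7, 0, 4, -5, 8]
Stage 1 (DIFF): s[0]=-4, 7--4=11, 0-7=-7, 4-0=4, -5-4=-9, 8--5=13 -> [-4, 11, -7, 4, -9, 13]
Stage 2 (AMPLIFY 3): -4*3=-12, 11*3=33, -7*3=-21, 4*3=12, -9*3=-27, 13*3=39 -> [-12, 33, -21, 12, -27, 39]
Stage 3 (CLIP -14 24): clip(-12,-14,24)=-12, clip(33,-14,24)=24, clip(-21,-14,24)=-14, clip(12,-14,24)=12, clip(-27,-14,24)=-14, clip(39,-14,24)=24 -> [-12, 24, -14, 12, -14, 24]
Stage 4 (CLIP -8 2): clip(-12,-8,2)=-8, clip(24,-8,2)=2, clip(-14,-8,2)=-8, clip(12,-8,2)=2, clip(-14,-8,2)=-8, clip(24,-8,2)=2 -> [-8, 2, -8, 2, -8, 2]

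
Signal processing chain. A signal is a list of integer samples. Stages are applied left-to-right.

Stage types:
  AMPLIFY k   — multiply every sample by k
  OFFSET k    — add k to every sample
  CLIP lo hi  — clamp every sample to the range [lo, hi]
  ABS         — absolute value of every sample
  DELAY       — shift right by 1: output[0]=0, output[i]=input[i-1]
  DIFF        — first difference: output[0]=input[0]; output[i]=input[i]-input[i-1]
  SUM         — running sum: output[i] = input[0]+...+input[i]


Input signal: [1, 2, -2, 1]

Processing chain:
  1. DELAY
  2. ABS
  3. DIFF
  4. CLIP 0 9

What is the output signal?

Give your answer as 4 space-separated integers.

Answer: 0 1 1 0

Derivation:
Input: [1, 2, -2, 1]
Stage 1 (DELAY): [0, 1, 2, -2] = [0, 1, 2, -2] -> [0, 1, 2, -2]
Stage 2 (ABS): |0|=0, |1|=1, |2|=2, |-2|=2 -> [0, 1, 2, 2]
Stage 3 (DIFF): s[0]=0, 1-0=1, 2-1=1, 2-2=0 -> [0, 1, 1, 0]
Stage 4 (CLIP 0 9): clip(0,0,9)=0, clip(1,0,9)=1, clip(1,0,9)=1, clip(0,0,9)=0 -> [0, 1, 1, 0]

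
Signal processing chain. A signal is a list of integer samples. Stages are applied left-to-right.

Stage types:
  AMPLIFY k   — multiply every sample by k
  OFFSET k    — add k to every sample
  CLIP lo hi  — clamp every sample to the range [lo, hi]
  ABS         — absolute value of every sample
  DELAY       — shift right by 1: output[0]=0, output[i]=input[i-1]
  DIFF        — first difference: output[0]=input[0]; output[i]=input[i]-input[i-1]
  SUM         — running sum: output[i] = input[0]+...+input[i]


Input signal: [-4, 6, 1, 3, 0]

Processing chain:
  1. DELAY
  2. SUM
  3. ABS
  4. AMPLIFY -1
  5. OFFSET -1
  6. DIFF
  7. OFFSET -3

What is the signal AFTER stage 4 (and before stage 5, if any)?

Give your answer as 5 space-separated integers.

Input: [-4, 6, 1, 3, 0]
Stage 1 (DELAY): [0, -4, 6, 1, 3] = [0, -4, 6, 1, 3] -> [0, -4, 6, 1, 3]
Stage 2 (SUM): sum[0..0]=0, sum[0..1]=-4, sum[0..2]=2, sum[0..3]=3, sum[0..4]=6 -> [0, -4, 2, 3, 6]
Stage 3 (ABS): |0|=0, |-4|=4, |2|=2, |3|=3, |6|=6 -> [0, 4, 2, 3, 6]
Stage 4 (AMPLIFY -1): 0*-1=0, 4*-1=-4, 2*-1=-2, 3*-1=-3, 6*-1=-6 -> [0, -4, -2, -3, -6]

Answer: 0 -4 -2 -3 -6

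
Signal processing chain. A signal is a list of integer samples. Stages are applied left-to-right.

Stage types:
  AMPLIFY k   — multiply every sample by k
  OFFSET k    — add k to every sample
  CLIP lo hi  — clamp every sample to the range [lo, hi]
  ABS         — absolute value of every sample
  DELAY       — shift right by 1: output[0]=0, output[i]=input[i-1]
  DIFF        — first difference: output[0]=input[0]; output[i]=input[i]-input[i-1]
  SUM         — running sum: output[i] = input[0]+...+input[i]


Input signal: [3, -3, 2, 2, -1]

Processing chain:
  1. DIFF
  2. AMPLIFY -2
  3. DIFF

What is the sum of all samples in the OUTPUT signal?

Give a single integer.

Answer: 6

Derivation:
Input: [3, -3, 2, 2, -1]
Stage 1 (DIFF): s[0]=3, -3-3=-6, 2--3=5, 2-2=0, -1-2=-3 -> [3, -6, 5, 0, -3]
Stage 2 (AMPLIFY -2): 3*-2=-6, -6*-2=12, 5*-2=-10, 0*-2=0, -3*-2=6 -> [-6, 12, -10, 0, 6]
Stage 3 (DIFF): s[0]=-6, 12--6=18, -10-12=-22, 0--10=10, 6-0=6 -> [-6, 18, -22, 10, 6]
Output sum: 6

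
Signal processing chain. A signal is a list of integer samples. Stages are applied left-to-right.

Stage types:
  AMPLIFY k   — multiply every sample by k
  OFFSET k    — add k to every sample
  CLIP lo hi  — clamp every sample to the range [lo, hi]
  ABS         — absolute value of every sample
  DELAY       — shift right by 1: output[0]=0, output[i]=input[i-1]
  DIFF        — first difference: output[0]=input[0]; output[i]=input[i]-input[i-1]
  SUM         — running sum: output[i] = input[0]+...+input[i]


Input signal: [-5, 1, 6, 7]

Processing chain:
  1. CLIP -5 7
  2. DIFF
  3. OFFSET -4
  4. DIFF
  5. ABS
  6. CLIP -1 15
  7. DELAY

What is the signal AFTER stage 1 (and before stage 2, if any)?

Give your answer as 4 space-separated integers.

Input: [-5, 1, 6, 7]
Stage 1 (CLIP -5 7): clip(-5,-5,7)=-5, clip(1,-5,7)=1, clip(6,-5,7)=6, clip(7,-5,7)=7 -> [-5, 1, 6, 7]

Answer: -5 1 6 7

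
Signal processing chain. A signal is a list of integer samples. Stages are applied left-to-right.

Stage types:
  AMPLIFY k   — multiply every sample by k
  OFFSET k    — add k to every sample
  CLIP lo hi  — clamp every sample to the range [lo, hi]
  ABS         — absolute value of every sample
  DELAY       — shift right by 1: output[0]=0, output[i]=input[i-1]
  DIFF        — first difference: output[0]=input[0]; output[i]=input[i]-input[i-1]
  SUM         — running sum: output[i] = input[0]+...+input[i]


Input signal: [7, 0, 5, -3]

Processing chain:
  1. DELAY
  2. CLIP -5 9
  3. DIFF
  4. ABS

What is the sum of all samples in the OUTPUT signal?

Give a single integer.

Answer: 19

Derivation:
Input: [7, 0, 5, -3]
Stage 1 (DELAY): [0, 7, 0, 5] = [0, 7, 0, 5] -> [0, 7, 0, 5]
Stage 2 (CLIP -5 9): clip(0,-5,9)=0, clip(7,-5,9)=7, clip(0,-5,9)=0, clip(5,-5,9)=5 -> [0, 7, 0, 5]
Stage 3 (DIFF): s[0]=0, 7-0=7, 0-7=-7, 5-0=5 -> [0, 7, -7, 5]
Stage 4 (ABS): |0|=0, |7|=7, |-7|=7, |5|=5 -> [0, 7, 7, 5]
Output sum: 19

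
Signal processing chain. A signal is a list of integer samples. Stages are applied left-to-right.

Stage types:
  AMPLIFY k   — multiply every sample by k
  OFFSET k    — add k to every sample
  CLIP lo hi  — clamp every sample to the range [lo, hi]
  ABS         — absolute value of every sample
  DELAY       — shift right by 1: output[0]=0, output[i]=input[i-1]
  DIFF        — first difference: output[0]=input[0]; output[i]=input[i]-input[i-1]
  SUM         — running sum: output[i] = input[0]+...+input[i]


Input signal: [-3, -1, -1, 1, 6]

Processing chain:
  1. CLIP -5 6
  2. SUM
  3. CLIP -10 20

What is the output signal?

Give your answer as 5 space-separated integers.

Input: [-3, -1, -1, 1, 6]
Stage 1 (CLIP -5 6): clip(-3,-5,6)=-3, clip(-1,-5,6)=-1, clip(-1,-5,6)=-1, clip(1,-5,6)=1, clip(6,-5,6)=6 -> [-3, -1, -1, 1, 6]
Stage 2 (SUM): sum[0..0]=-3, sum[0..1]=-4, sum[0..2]=-5, sum[0..3]=-4, sum[0..4]=2 -> [-3, -4, -5, -4, 2]
Stage 3 (CLIP -10 20): clip(-3,-10,20)=-3, clip(-4,-10,20)=-4, clip(-5,-10,20)=-5, clip(-4,-10,20)=-4, clip(2,-10,20)=2 -> [-3, -4, -5, -4, 2]

Answer: -3 -4 -5 -4 2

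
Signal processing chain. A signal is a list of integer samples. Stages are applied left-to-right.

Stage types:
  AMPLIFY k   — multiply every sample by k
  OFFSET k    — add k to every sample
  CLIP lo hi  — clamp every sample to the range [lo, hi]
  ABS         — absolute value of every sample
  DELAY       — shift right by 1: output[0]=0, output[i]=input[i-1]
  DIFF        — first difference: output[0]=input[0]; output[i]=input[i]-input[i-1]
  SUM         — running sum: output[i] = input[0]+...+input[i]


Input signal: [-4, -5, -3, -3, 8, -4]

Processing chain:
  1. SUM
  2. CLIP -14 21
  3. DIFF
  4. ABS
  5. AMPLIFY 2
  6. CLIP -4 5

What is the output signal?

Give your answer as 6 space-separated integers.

Answer: 5 5 5 4 5 5

Derivation:
Input: [-4, -5, -3, -3, 8, -4]
Stage 1 (SUM): sum[0..0]=-4, sum[0..1]=-9, sum[0..2]=-12, sum[0..3]=-15, sum[0..4]=-7, sum[0..5]=-11 -> [-4, -9, -12, -15, -7, -11]
Stage 2 (CLIP -14 21): clip(-4,-14,21)=-4, clip(-9,-14,21)=-9, clip(-12,-14,21)=-12, clip(-15,-14,21)=-14, clip(-7,-14,21)=-7, clip(-11,-14,21)=-11 -> [-4, -9, -12, -14, -7, -11]
Stage 3 (DIFF): s[0]=-4, -9--4=-5, -12--9=-3, -14--12=-2, -7--14=7, -11--7=-4 -> [-4, -5, -3, -2, 7, -4]
Stage 4 (ABS): |-4|=4, |-5|=5, |-3|=3, |-2|=2, |7|=7, |-4|=4 -> [4, 5, 3, 2, 7, 4]
Stage 5 (AMPLIFY 2): 4*2=8, 5*2=10, 3*2=6, 2*2=4, 7*2=14, 4*2=8 -> [8, 10, 6, 4, 14, 8]
Stage 6 (CLIP -4 5): clip(8,-4,5)=5, clip(10,-4,5)=5, clip(6,-4,5)=5, clip(4,-4,5)=4, clip(14,-4,5)=5, clip(8,-4,5)=5 -> [5, 5, 5, 4, 5, 5]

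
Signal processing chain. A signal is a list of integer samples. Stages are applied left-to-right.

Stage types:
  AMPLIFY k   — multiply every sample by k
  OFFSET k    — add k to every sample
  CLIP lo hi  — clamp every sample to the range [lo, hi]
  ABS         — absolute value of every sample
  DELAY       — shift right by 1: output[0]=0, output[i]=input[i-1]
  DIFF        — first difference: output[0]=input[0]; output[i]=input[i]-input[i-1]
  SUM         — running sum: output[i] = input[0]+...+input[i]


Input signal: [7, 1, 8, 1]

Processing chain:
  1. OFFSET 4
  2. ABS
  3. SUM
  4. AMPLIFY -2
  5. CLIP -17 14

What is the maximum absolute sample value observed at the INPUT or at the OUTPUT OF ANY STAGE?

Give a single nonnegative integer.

Answer: 66

Derivation:
Input: [7, 1, 8, 1] (max |s|=8)
Stage 1 (OFFSET 4): 7+4=11, 1+4=5, 8+4=12, 1+4=5 -> [11, 5, 12, 5] (max |s|=12)
Stage 2 (ABS): |11|=11, |5|=5, |12|=12, |5|=5 -> [11, 5, 12, 5] (max |s|=12)
Stage 3 (SUM): sum[0..0]=11, sum[0..1]=16, sum[0..2]=28, sum[0..3]=33 -> [11, 16, 28, 33] (max |s|=33)
Stage 4 (AMPLIFY -2): 11*-2=-22, 16*-2=-32, 28*-2=-56, 33*-2=-66 -> [-22, -32, -56, -66] (max |s|=66)
Stage 5 (CLIP -17 14): clip(-22,-17,14)=-17, clip(-32,-17,14)=-17, clip(-56,-17,14)=-17, clip(-66,-17,14)=-17 -> [-17, -17, -17, -17] (max |s|=17)
Overall max amplitude: 66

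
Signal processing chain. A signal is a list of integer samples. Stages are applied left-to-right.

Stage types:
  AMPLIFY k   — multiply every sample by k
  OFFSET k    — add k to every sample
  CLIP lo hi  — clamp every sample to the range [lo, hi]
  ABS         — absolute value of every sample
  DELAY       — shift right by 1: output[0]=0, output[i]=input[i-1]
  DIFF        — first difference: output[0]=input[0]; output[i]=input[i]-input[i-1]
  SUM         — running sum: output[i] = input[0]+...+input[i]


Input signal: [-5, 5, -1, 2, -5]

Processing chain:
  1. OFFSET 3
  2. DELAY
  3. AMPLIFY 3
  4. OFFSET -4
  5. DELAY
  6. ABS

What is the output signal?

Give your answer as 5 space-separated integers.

Answer: 0 4 10 20 2

Derivation:
Input: [-5, 5, -1, 2, -5]
Stage 1 (OFFSET 3): -5+3=-2, 5+3=8, -1+3=2, 2+3=5, -5+3=-2 -> [-2, 8, 2, 5, -2]
Stage 2 (DELAY): [0, -2, 8, 2, 5] = [0, -2, 8, 2, 5] -> [0, -2, 8, 2, 5]
Stage 3 (AMPLIFY 3): 0*3=0, -2*3=-6, 8*3=24, 2*3=6, 5*3=15 -> [0, -6, 24, 6, 15]
Stage 4 (OFFSET -4): 0+-4=-4, -6+-4=-10, 24+-4=20, 6+-4=2, 15+-4=11 -> [-4, -10, 20, 2, 11]
Stage 5 (DELAY): [0, -4, -10, 20, 2] = [0, -4, -10, 20, 2] -> [0, -4, -10, 20, 2]
Stage 6 (ABS): |0|=0, |-4|=4, |-10|=10, |20|=20, |2|=2 -> [0, 4, 10, 20, 2]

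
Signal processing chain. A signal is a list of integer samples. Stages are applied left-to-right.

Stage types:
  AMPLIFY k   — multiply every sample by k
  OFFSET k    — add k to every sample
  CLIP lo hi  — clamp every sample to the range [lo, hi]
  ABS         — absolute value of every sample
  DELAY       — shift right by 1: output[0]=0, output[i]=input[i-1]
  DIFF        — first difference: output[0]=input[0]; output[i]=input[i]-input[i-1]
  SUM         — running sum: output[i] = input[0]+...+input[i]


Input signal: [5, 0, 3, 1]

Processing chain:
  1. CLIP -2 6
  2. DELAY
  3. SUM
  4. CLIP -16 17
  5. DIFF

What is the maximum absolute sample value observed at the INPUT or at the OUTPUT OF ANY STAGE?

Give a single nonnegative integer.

Answer: 8

Derivation:
Input: [5, 0, 3, 1] (max |s|=5)
Stage 1 (CLIP -2 6): clip(5,-2,6)=5, clip(0,-2,6)=0, clip(3,-2,6)=3, clip(1,-2,6)=1 -> [5, 0, 3, 1] (max |s|=5)
Stage 2 (DELAY): [0, 5, 0, 3] = [0, 5, 0, 3] -> [0, 5, 0, 3] (max |s|=5)
Stage 3 (SUM): sum[0..0]=0, sum[0..1]=5, sum[0..2]=5, sum[0..3]=8 -> [0, 5, 5, 8] (max |s|=8)
Stage 4 (CLIP -16 17): clip(0,-16,17)=0, clip(5,-16,17)=5, clip(5,-16,17)=5, clip(8,-16,17)=8 -> [0, 5, 5, 8] (max |s|=8)
Stage 5 (DIFF): s[0]=0, 5-0=5, 5-5=0, 8-5=3 -> [0, 5, 0, 3] (max |s|=5)
Overall max amplitude: 8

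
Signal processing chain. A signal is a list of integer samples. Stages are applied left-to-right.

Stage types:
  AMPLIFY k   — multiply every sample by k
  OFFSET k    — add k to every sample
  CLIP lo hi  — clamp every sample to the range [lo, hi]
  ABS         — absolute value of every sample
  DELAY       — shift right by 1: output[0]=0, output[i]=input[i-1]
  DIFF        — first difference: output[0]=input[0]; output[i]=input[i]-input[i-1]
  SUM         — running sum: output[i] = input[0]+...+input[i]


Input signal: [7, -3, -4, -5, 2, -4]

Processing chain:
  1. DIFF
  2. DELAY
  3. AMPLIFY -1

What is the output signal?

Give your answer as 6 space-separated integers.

Input: [7, -3, -4, -5, 2, -4]
Stage 1 (DIFF): s[0]=7, -3-7=-10, -4--3=-1, -5--4=-1, 2--5=7, -4-2=-6 -> [7, -10, -1, -1, 7, -6]
Stage 2 (DELAY): [0, 7, -10, -1, -1, 7] = [0, 7, -10, -1, -1, 7] -> [0, 7, -10, -1, -1, 7]
Stage 3 (AMPLIFY -1): 0*-1=0, 7*-1=-7, -10*-1=10, -1*-1=1, -1*-1=1, 7*-1=-7 -> [0, -7, 10, 1, 1, -7]

Answer: 0 -7 10 1 1 -7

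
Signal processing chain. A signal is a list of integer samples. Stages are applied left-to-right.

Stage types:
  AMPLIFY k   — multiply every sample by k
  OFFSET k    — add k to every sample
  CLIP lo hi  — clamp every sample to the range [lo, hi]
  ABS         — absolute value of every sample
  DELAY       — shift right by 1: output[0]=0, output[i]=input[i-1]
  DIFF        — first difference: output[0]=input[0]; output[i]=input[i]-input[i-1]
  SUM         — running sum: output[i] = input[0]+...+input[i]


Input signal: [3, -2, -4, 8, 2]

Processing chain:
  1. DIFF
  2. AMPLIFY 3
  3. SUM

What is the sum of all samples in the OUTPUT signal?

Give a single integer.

Answer: 21

Derivation:
Input: [3, -2, -4, 8, 2]
Stage 1 (DIFF): s[0]=3, -2-3=-5, -4--2=-2, 8--4=12, 2-8=-6 -> [3, -5, -2, 12, -6]
Stage 2 (AMPLIFY 3): 3*3=9, -5*3=-15, -2*3=-6, 12*3=36, -6*3=-18 -> [9, -15, -6, 36, -18]
Stage 3 (SUM): sum[0..0]=9, sum[0..1]=-6, sum[0..2]=-12, sum[0..3]=24, sum[0..4]=6 -> [9, -6, -12, 24, 6]
Output sum: 21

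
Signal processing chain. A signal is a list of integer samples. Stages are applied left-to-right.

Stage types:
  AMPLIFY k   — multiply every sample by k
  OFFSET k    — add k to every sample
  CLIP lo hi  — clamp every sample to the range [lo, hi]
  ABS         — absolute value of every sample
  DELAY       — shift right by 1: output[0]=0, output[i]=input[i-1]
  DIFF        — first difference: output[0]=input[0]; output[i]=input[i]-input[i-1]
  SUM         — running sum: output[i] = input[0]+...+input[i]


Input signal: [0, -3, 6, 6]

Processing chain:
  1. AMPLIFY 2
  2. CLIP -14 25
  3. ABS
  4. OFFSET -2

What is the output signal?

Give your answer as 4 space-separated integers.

Input: [0, -3, 6, 6]
Stage 1 (AMPLIFY 2): 0*2=0, -3*2=-6, 6*2=12, 6*2=12 -> [0, -6, 12, 12]
Stage 2 (CLIP -14 25): clip(0,-14,25)=0, clip(-6,-14,25)=-6, clip(12,-14,25)=12, clip(12,-14,25)=12 -> [0, -6, 12, 12]
Stage 3 (ABS): |0|=0, |-6|=6, |12|=12, |12|=12 -> [0, 6, 12, 12]
Stage 4 (OFFSET -2): 0+-2=-2, 6+-2=4, 12+-2=10, 12+-2=10 -> [-2, 4, 10, 10]

Answer: -2 4 10 10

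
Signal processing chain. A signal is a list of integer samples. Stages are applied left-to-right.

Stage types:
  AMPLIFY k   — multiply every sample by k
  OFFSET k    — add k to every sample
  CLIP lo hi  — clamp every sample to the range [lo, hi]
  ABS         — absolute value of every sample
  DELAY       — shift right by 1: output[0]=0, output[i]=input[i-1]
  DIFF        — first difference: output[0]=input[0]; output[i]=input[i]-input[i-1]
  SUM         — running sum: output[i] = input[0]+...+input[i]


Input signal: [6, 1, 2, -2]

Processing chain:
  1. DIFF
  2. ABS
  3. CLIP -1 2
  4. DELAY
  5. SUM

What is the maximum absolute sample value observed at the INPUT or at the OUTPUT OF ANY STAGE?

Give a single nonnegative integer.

Answer: 6

Derivation:
Input: [6, 1, 2, -2] (max |s|=6)
Stage 1 (DIFF): s[0]=6, 1-6=-5, 2-1=1, -2-2=-4 -> [6, -5, 1, -4] (max |s|=6)
Stage 2 (ABS): |6|=6, |-5|=5, |1|=1, |-4|=4 -> [6, 5, 1, 4] (max |s|=6)
Stage 3 (CLIP -1 2): clip(6,-1,2)=2, clip(5,-1,2)=2, clip(1,-1,2)=1, clip(4,-1,2)=2 -> [2, 2, 1, 2] (max |s|=2)
Stage 4 (DELAY): [0, 2, 2, 1] = [0, 2, 2, 1] -> [0, 2, 2, 1] (max |s|=2)
Stage 5 (SUM): sum[0..0]=0, sum[0..1]=2, sum[0..2]=4, sum[0..3]=5 -> [0, 2, 4, 5] (max |s|=5)
Overall max amplitude: 6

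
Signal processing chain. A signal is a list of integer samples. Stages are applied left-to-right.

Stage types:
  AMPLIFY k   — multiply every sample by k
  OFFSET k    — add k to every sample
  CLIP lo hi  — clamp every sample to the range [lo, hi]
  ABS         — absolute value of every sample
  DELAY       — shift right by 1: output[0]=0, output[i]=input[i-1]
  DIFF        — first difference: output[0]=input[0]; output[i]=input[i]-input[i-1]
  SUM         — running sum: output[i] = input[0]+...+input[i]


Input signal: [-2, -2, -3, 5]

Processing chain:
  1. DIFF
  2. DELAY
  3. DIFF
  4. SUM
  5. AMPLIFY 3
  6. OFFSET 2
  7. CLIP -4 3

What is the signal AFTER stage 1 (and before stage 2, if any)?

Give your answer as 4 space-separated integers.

Input: [-2, -2, -3, 5]
Stage 1 (DIFF): s[0]=-2, -2--2=0, -3--2=-1, 5--3=8 -> [-2, 0, -1, 8]

Answer: -2 0 -1 8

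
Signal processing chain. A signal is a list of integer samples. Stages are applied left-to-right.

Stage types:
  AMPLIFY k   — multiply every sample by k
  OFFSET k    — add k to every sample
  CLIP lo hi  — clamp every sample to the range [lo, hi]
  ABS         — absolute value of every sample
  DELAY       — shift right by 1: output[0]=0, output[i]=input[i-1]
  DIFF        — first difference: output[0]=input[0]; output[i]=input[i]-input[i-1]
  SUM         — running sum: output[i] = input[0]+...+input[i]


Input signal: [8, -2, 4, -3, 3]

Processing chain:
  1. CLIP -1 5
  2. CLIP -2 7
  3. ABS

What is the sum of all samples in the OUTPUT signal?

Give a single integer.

Input: [8, -2, 4, -3, 3]
Stage 1 (CLIP -1 5): clip(8,-1,5)=5, clip(-2,-1,5)=-1, clip(4,-1,5)=4, clip(-3,-1,5)=-1, clip(3,-1,5)=3 -> [5, -1, 4, -1, 3]
Stage 2 (CLIP -2 7): clip(5,-2,7)=5, clip(-1,-2,7)=-1, clip(4,-2,7)=4, clip(-1,-2,7)=-1, clip(3,-2,7)=3 -> [5, -1, 4, -1, 3]
Stage 3 (ABS): |5|=5, |-1|=1, |4|=4, |-1|=1, |3|=3 -> [5, 1, 4, 1, 3]
Output sum: 14

Answer: 14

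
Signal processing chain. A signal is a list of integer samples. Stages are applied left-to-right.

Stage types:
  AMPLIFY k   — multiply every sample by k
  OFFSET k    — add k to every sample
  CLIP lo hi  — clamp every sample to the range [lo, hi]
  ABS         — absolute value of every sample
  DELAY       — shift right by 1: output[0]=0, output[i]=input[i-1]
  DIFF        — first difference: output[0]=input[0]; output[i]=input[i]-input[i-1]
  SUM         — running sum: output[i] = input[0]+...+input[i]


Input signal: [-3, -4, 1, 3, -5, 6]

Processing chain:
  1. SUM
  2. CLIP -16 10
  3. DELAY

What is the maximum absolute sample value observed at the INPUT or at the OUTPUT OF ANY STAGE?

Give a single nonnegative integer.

Input: [-3, -4, 1, 3, -5, 6] (max |s|=6)
Stage 1 (SUM): sum[0..0]=-3, sum[0..1]=-7, sum[0..2]=-6, sum[0..3]=-3, sum[0..4]=-8, sum[0..5]=-2 -> [-3, -7, -6, -3, -8, -2] (max |s|=8)
Stage 2 (CLIP -16 10): clip(-3,-16,10)=-3, clip(-7,-16,10)=-7, clip(-6,-16,10)=-6, clip(-3,-16,10)=-3, clip(-8,-16,10)=-8, clip(-2,-16,10)=-2 -> [-3, -7, -6, -3, -8, -2] (max |s|=8)
Stage 3 (DELAY): [0, -3, -7, -6, -3, -8] = [0, -3, -7, -6, -3, -8] -> [0, -3, -7, -6, -3, -8] (max |s|=8)
Overall max amplitude: 8

Answer: 8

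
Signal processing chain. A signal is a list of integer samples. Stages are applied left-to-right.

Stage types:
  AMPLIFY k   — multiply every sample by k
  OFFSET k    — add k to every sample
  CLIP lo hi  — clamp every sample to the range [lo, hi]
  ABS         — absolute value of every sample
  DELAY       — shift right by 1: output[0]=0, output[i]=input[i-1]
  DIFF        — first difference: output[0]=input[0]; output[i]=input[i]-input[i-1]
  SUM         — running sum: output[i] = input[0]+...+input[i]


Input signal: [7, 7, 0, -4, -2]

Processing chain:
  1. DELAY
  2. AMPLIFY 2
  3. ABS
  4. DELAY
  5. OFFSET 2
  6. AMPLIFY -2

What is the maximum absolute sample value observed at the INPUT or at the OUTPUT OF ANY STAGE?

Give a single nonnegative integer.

Answer: 32

Derivation:
Input: [7, 7, 0, -4, -2] (max |s|=7)
Stage 1 (DELAY): [0, 7, 7, 0, -4] = [0, 7, 7, 0, -4] -> [0, 7, 7, 0, -4] (max |s|=7)
Stage 2 (AMPLIFY 2): 0*2=0, 7*2=14, 7*2=14, 0*2=0, -4*2=-8 -> [0, 14, 14, 0, -8] (max |s|=14)
Stage 3 (ABS): |0|=0, |14|=14, |14|=14, |0|=0, |-8|=8 -> [0, 14, 14, 0, 8] (max |s|=14)
Stage 4 (DELAY): [0, 0, 14, 14, 0] = [0, 0, 14, 14, 0] -> [0, 0, 14, 14, 0] (max |s|=14)
Stage 5 (OFFSET 2): 0+2=2, 0+2=2, 14+2=16, 14+2=16, 0+2=2 -> [2, 2, 16, 16, 2] (max |s|=16)
Stage 6 (AMPLIFY -2): 2*-2=-4, 2*-2=-4, 16*-2=-32, 16*-2=-32, 2*-2=-4 -> [-4, -4, -32, -32, -4] (max |s|=32)
Overall max amplitude: 32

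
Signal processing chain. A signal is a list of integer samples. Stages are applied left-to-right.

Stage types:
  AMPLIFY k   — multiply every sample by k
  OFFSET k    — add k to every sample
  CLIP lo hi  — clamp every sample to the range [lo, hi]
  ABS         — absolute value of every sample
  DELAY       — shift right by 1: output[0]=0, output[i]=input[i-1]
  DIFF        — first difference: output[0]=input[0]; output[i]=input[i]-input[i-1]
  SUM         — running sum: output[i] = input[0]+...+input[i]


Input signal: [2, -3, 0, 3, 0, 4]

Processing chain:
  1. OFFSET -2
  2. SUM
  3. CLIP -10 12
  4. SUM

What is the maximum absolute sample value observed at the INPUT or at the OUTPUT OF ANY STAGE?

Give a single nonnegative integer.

Input: [2, -3, 0, 3, 0, 4] (max |s|=4)
Stage 1 (OFFSET -2): 2+-2=0, -3+-2=-5, 0+-2=-2, 3+-2=1, 0+-2=-2, 4+-2=2 -> [0, -5, -2, 1, -2, 2] (max |s|=5)
Stage 2 (SUM): sum[0..0]=0, sum[0..1]=-5, sum[0..2]=-7, sum[0..3]=-6, sum[0..4]=-8, sum[0..5]=-6 -> [0, -5, -7, -6, -8, -6] (max |s|=8)
Stage 3 (CLIP -10 12): clip(0,-10,12)=0, clip(-5,-10,12)=-5, clip(-7,-10,12)=-7, clip(-6,-10,12)=-6, clip(-8,-10,12)=-8, clip(-6,-10,12)=-6 -> [0, -5, -7, -6, -8, -6] (max |s|=8)
Stage 4 (SUM): sum[0..0]=0, sum[0..1]=-5, sum[0..2]=-12, sum[0..3]=-18, sum[0..4]=-26, sum[0..5]=-32 -> [0, -5, -12, -18, -26, -32] (max |s|=32)
Overall max amplitude: 32

Answer: 32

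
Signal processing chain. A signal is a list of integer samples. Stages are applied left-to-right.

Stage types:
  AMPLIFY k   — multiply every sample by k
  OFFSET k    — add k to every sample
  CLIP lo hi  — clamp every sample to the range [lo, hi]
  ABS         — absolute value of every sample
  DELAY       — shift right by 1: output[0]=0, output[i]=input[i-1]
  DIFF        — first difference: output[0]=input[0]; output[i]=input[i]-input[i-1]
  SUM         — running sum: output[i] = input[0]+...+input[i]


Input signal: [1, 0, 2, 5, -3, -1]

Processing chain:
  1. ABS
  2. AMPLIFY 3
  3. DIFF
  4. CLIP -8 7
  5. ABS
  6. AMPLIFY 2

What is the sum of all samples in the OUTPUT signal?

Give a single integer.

Input: [1, 0, 2, 5, -3, -1]
Stage 1 (ABS): |1|=1, |0|=0, |2|=2, |5|=5, |-3|=3, |-1|=1 -> [1, 0, 2, 5, 3, 1]
Stage 2 (AMPLIFY 3): 1*3=3, 0*3=0, 2*3=6, 5*3=15, 3*3=9, 1*3=3 -> [3, 0, 6, 15, 9, 3]
Stage 3 (DIFF): s[0]=3, 0-3=-3, 6-0=6, 15-6=9, 9-15=-6, 3-9=-6 -> [3, -3, 6, 9, -6, -6]
Stage 4 (CLIP -8 7): clip(3,-8,7)=3, clip(-3,-8,7)=-3, clip(6,-8,7)=6, clip(9,-8,7)=7, clip(-6,-8,7)=-6, clip(-6,-8,7)=-6 -> [3, -3, 6, 7, -6, -6]
Stage 5 (ABS): |3|=3, |-3|=3, |6|=6, |7|=7, |-6|=6, |-6|=6 -> [3, 3, 6, 7, 6, 6]
Stage 6 (AMPLIFY 2): 3*2=6, 3*2=6, 6*2=12, 7*2=14, 6*2=12, 6*2=12 -> [6, 6, 12, 14, 12, 12]
Output sum: 62

Answer: 62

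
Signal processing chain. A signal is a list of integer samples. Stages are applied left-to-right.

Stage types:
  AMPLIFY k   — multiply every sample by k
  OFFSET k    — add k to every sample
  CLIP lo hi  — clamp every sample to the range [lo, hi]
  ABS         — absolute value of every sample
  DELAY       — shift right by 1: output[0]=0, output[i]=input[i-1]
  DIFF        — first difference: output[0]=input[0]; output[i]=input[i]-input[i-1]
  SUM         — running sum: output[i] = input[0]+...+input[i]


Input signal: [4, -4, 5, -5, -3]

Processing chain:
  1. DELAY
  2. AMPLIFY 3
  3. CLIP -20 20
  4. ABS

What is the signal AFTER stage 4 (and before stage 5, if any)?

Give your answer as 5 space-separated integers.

Input: [4, -4, 5, -5, -3]
Stage 1 (DELAY): [0, 4, -4, 5, -5] = [0, 4, -4, 5, -5] -> [0, 4, -4, 5, -5]
Stage 2 (AMPLIFY 3): 0*3=0, 4*3=12, -4*3=-12, 5*3=15, -5*3=-15 -> [0, 12, -12, 15, -15]
Stage 3 (CLIP -20 20): clip(0,-20,20)=0, clip(12,-20,20)=12, clip(-12,-20,20)=-12, clip(15,-20,20)=15, clip(-15,-20,20)=-15 -> [0, 12, -12, 15, -15]
Stage 4 (ABS): |0|=0, |12|=12, |-12|=12, |15|=15, |-15|=15 -> [0, 12, 12, 15, 15]

Answer: 0 12 12 15 15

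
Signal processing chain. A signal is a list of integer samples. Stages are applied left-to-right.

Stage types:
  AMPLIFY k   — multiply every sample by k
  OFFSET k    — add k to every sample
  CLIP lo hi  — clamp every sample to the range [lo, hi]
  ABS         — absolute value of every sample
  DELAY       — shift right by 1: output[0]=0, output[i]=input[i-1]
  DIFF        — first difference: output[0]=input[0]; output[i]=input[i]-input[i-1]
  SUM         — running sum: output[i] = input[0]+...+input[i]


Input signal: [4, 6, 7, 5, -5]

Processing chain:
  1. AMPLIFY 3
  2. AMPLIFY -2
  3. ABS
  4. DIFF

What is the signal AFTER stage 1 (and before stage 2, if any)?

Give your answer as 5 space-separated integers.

Answer: 12 18 21 15 -15

Derivation:
Input: [4, 6, 7, 5, -5]
Stage 1 (AMPLIFY 3): 4*3=12, 6*3=18, 7*3=21, 5*3=15, -5*3=-15 -> [12, 18, 21, 15, -15]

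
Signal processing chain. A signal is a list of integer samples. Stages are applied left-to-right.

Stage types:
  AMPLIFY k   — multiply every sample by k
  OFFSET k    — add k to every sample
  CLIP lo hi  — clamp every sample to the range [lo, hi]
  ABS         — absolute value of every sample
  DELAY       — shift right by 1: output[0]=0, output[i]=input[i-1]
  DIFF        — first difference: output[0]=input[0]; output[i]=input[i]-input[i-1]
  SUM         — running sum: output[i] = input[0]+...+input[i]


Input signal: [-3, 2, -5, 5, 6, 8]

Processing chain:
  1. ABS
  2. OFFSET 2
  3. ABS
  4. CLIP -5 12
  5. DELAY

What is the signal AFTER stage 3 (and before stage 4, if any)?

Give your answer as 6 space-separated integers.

Answer: 5 4 7 7 8 10

Derivation:
Input: [-3, 2, -5, 5, 6, 8]
Stage 1 (ABS): |-3|=3, |2|=2, |-5|=5, |5|=5, |6|=6, |8|=8 -> [3, 2, 5, 5, 6, 8]
Stage 2 (OFFSET 2): 3+2=5, 2+2=4, 5+2=7, 5+2=7, 6+2=8, 8+2=10 -> [5, 4, 7, 7, 8, 10]
Stage 3 (ABS): |5|=5, |4|=4, |7|=7, |7|=7, |8|=8, |10|=10 -> [5, 4, 7, 7, 8, 10]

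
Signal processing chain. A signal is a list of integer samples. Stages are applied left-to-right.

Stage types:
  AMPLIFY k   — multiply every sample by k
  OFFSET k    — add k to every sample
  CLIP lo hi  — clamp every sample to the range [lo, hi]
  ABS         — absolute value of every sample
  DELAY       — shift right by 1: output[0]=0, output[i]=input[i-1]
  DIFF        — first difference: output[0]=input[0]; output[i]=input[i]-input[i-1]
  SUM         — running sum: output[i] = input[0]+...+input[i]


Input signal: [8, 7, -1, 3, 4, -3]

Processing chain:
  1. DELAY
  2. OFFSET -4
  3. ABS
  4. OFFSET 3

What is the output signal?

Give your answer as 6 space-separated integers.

Input: [8, 7, -1, 3, 4, -3]
Stage 1 (DELAY): [0, 8, 7, -1, 3, 4] = [0, 8, 7, -1, 3, 4] -> [0, 8, 7, -1, 3, 4]
Stage 2 (OFFSET -4): 0+-4=-4, 8+-4=4, 7+-4=3, -1+-4=-5, 3+-4=-1, 4+-4=0 -> [-4, 4, 3, -5, -1, 0]
Stage 3 (ABS): |-4|=4, |4|=4, |3|=3, |-5|=5, |-1|=1, |0|=0 -> [4, 4, 3, 5, 1, 0]
Stage 4 (OFFSET 3): 4+3=7, 4+3=7, 3+3=6, 5+3=8, 1+3=4, 0+3=3 -> [7, 7, 6, 8, 4, 3]

Answer: 7 7 6 8 4 3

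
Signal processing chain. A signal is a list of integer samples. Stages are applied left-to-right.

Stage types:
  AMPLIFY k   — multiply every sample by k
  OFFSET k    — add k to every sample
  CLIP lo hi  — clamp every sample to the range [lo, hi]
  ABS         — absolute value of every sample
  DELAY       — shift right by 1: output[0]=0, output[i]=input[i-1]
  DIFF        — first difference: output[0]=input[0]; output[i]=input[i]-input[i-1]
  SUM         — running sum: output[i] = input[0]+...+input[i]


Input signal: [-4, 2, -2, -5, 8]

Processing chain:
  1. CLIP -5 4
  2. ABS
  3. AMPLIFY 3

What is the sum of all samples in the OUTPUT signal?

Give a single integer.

Input: [-4, 2, -2, -5, 8]
Stage 1 (CLIP -5 4): clip(-4,-5,4)=-4, clip(2,-5,4)=2, clip(-2,-5,4)=-2, clip(-5,-5,4)=-5, clip(8,-5,4)=4 -> [-4, 2, -2, -5, 4]
Stage 2 (ABS): |-4|=4, |2|=2, |-2|=2, |-5|=5, |4|=4 -> [4, 2, 2, 5, 4]
Stage 3 (AMPLIFY 3): 4*3=12, 2*3=6, 2*3=6, 5*3=15, 4*3=12 -> [12, 6, 6, 15, 12]
Output sum: 51

Answer: 51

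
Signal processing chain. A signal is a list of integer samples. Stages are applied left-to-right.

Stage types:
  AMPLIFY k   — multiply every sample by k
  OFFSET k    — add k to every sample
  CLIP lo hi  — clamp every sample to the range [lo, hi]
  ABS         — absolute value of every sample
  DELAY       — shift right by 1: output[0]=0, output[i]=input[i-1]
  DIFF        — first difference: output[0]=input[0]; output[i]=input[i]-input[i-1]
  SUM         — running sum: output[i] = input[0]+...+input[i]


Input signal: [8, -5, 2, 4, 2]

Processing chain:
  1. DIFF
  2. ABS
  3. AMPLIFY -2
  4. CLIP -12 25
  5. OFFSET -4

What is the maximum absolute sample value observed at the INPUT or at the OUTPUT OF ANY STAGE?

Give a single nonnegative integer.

Input: [8, -5, 2, 4, 2] (max |s|=8)
Stage 1 (DIFF): s[0]=8, -5-8=-13, 2--5=7, 4-2=2, 2-4=-2 -> [8, -13, 7, 2, -2] (max |s|=13)
Stage 2 (ABS): |8|=8, |-13|=13, |7|=7, |2|=2, |-2|=2 -> [8, 13, 7, 2, 2] (max |s|=13)
Stage 3 (AMPLIFY -2): 8*-2=-16, 13*-2=-26, 7*-2=-14, 2*-2=-4, 2*-2=-4 -> [-16, -26, -14, -4, -4] (max |s|=26)
Stage 4 (CLIP -12 25): clip(-16,-12,25)=-12, clip(-26,-12,25)=-12, clip(-14,-12,25)=-12, clip(-4,-12,25)=-4, clip(-4,-12,25)=-4 -> [-12, -12, -12, -4, -4] (max |s|=12)
Stage 5 (OFFSET -4): -12+-4=-16, -12+-4=-16, -12+-4=-16, -4+-4=-8, -4+-4=-8 -> [-16, -16, -16, -8, -8] (max |s|=16)
Overall max amplitude: 26

Answer: 26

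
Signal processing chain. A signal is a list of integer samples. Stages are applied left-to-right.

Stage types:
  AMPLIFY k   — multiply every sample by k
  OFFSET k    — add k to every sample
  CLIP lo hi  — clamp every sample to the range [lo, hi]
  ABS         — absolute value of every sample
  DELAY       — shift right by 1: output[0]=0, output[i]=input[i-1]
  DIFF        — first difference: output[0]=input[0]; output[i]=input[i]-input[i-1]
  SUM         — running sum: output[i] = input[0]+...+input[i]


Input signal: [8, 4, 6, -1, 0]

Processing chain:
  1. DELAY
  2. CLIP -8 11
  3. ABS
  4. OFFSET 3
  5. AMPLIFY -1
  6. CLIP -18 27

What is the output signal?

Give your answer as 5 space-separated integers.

Answer: -3 -11 -7 -9 -4

Derivation:
Input: [8, 4, 6, -1, 0]
Stage 1 (DELAY): [0, 8, 4, 6, -1] = [0, 8, 4, 6, -1] -> [0, 8, 4, 6, -1]
Stage 2 (CLIP -8 11): clip(0,-8,11)=0, clip(8,-8,11)=8, clip(4,-8,11)=4, clip(6,-8,11)=6, clip(-1,-8,11)=-1 -> [0, 8, 4, 6, -1]
Stage 3 (ABS): |0|=0, |8|=8, |4|=4, |6|=6, |-1|=1 -> [0, 8, 4, 6, 1]
Stage 4 (OFFSET 3): 0+3=3, 8+3=11, 4+3=7, 6+3=9, 1+3=4 -> [3, 11, 7, 9, 4]
Stage 5 (AMPLIFY -1): 3*-1=-3, 11*-1=-11, 7*-1=-7, 9*-1=-9, 4*-1=-4 -> [-3, -11, -7, -9, -4]
Stage 6 (CLIP -18 27): clip(-3,-18,27)=-3, clip(-11,-18,27)=-11, clip(-7,-18,27)=-7, clip(-9,-18,27)=-9, clip(-4,-18,27)=-4 -> [-3, -11, -7, -9, -4]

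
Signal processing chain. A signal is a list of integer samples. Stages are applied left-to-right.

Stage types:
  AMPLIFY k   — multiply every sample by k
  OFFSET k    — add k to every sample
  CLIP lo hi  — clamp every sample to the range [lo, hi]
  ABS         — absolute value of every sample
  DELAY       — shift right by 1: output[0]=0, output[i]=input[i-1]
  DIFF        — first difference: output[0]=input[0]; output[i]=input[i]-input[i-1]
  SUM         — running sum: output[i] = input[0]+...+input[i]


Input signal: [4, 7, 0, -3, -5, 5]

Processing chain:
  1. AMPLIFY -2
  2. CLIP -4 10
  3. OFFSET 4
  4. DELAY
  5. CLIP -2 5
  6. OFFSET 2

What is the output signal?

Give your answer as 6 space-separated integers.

Answer: 2 2 2 6 7 7

Derivation:
Input: [4, 7, 0, -3, -5, 5]
Stage 1 (AMPLIFY -2): 4*-2=-8, 7*-2=-14, 0*-2=0, -3*-2=6, -5*-2=10, 5*-2=-10 -> [-8, -14, 0, 6, 10, -10]
Stage 2 (CLIP -4 10): clip(-8,-4,10)=-4, clip(-14,-4,10)=-4, clip(0,-4,10)=0, clip(6,-4,10)=6, clip(10,-4,10)=10, clip(-10,-4,10)=-4 -> [-4, -4, 0, 6, 10, -4]
Stage 3 (OFFSET 4): -4+4=0, -4+4=0, 0+4=4, 6+4=10, 10+4=14, -4+4=0 -> [0, 0, 4, 10, 14, 0]
Stage 4 (DELAY): [0, 0, 0, 4, 10, 14] = [0, 0, 0, 4, 10, 14] -> [0, 0, 0, 4, 10, 14]
Stage 5 (CLIP -2 5): clip(0,-2,5)=0, clip(0,-2,5)=0, clip(0,-2,5)=0, clip(4,-2,5)=4, clip(10,-2,5)=5, clip(14,-2,5)=5 -> [0, 0, 0, 4, 5, 5]
Stage 6 (OFFSET 2): 0+2=2, 0+2=2, 0+2=2, 4+2=6, 5+2=7, 5+2=7 -> [2, 2, 2, 6, 7, 7]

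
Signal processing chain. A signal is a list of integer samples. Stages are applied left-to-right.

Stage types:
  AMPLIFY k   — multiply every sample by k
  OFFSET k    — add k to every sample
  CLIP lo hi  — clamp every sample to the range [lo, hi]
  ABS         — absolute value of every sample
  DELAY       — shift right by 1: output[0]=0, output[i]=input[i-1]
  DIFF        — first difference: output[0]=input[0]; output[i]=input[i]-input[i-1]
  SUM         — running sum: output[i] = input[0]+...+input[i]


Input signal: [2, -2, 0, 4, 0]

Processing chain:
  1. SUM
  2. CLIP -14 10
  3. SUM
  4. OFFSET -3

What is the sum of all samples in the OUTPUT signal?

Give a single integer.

Answer: 7

Derivation:
Input: [2, -2, 0, 4, 0]
Stage 1 (SUM): sum[0..0]=2, sum[0..1]=0, sum[0..2]=0, sum[0..3]=4, sum[0..4]=4 -> [2, 0, 0, 4, 4]
Stage 2 (CLIP -14 10): clip(2,-14,10)=2, clip(0,-14,10)=0, clip(0,-14,10)=0, clip(4,-14,10)=4, clip(4,-14,10)=4 -> [2, 0, 0, 4, 4]
Stage 3 (SUM): sum[0..0]=2, sum[0..1]=2, sum[0..2]=2, sum[0..3]=6, sum[0..4]=10 -> [2, 2, 2, 6, 10]
Stage 4 (OFFSET -3): 2+-3=-1, 2+-3=-1, 2+-3=-1, 6+-3=3, 10+-3=7 -> [-1, -1, -1, 3, 7]
Output sum: 7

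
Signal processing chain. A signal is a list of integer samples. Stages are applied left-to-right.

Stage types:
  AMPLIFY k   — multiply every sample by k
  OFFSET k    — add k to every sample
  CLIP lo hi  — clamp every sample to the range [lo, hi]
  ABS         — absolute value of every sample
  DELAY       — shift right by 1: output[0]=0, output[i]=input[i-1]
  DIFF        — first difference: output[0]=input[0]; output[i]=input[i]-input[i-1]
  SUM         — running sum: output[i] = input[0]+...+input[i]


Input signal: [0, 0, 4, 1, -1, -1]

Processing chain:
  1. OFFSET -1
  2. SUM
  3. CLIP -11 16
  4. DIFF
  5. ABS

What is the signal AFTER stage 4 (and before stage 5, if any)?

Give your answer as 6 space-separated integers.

Input: [0, 0, 4, 1, -1, -1]
Stage 1 (OFFSET -1): 0+-1=-1, 0+-1=-1, 4+-1=3, 1+-1=0, -1+-1=-2, -1+-1=-2 -> [-1, -1, 3, 0, -2, -2]
Stage 2 (SUM): sum[0..0]=-1, sum[0..1]=-2, sum[0..2]=1, sum[0..3]=1, sum[0..4]=-1, sum[0..5]=-3 -> [-1, -2, 1, 1, -1, -3]
Stage 3 (CLIP -11 16): clip(-1,-11,16)=-1, clip(-2,-11,16)=-2, clip(1,-11,16)=1, clip(1,-11,16)=1, clip(-1,-11,16)=-1, clip(-3,-11,16)=-3 -> [-1, -2, 1, 1, -1, -3]
Stage 4 (DIFF): s[0]=-1, -2--1=-1, 1--2=3, 1-1=0, -1-1=-2, -3--1=-2 -> [-1, -1, 3, 0, -2, -2]

Answer: -1 -1 3 0 -2 -2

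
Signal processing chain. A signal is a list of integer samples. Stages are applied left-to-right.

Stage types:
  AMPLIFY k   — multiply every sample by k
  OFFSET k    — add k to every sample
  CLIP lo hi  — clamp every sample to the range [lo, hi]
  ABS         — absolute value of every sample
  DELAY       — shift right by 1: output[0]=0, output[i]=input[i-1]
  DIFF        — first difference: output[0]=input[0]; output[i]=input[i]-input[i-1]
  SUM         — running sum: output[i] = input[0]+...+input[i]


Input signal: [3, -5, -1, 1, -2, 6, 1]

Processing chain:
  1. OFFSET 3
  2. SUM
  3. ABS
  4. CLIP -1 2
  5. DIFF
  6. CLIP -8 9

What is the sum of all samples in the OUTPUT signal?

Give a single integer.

Answer: 2

Derivation:
Input: [3, -5, -1, 1, -2, 6, 1]
Stage 1 (OFFSET 3): 3+3=6, -5+3=-2, -1+3=2, 1+3=4, -2+3=1, 6+3=9, 1+3=4 -> [6, -2, 2, 4, 1, 9, 4]
Stage 2 (SUM): sum[0..0]=6, sum[0..1]=4, sum[0..2]=6, sum[0..3]=10, sum[0..4]=11, sum[0..5]=20, sum[0..6]=24 -> [6, 4, 6, 10, 11, 20, 24]
Stage 3 (ABS): |6|=6, |4|=4, |6|=6, |10|=10, |11|=11, |20|=20, |24|=24 -> [6, 4, 6, 10, 11, 20, 24]
Stage 4 (CLIP -1 2): clip(6,-1,2)=2, clip(4,-1,2)=2, clip(6,-1,2)=2, clip(10,-1,2)=2, clip(11,-1,2)=2, clip(20,-1,2)=2, clip(24,-1,2)=2 -> [2, 2, 2, 2, 2, 2, 2]
Stage 5 (DIFF): s[0]=2, 2-2=0, 2-2=0, 2-2=0, 2-2=0, 2-2=0, 2-2=0 -> [2, 0, 0, 0, 0, 0, 0]
Stage 6 (CLIP -8 9): clip(2,-8,9)=2, clip(0,-8,9)=0, clip(0,-8,9)=0, clip(0,-8,9)=0, clip(0,-8,9)=0, clip(0,-8,9)=0, clip(0,-8,9)=0 -> [2, 0, 0, 0, 0, 0, 0]
Output sum: 2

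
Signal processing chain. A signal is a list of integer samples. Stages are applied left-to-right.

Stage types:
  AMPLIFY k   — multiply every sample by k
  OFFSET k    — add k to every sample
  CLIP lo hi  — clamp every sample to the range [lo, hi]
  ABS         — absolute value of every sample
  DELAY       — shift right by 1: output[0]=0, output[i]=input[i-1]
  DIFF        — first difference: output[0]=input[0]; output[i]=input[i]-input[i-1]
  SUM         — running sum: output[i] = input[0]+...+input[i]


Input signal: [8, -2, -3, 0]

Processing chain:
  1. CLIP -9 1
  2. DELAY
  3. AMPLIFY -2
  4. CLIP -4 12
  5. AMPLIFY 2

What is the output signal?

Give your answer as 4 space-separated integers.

Input: [8, -2, -3, 0]
Stage 1 (CLIP -9 1): clip(8,-9,1)=1, clip(-2,-9,1)=-2, clip(-3,-9,1)=-3, clip(0,-9,1)=0 -> [1, -2, -3, 0]
Stage 2 (DELAY): [0, 1, -2, -3] = [0, 1, -2, -3] -> [0, 1, -2, -3]
Stage 3 (AMPLIFY -2): 0*-2=0, 1*-2=-2, -2*-2=4, -3*-2=6 -> [0, -2, 4, 6]
Stage 4 (CLIP -4 12): clip(0,-4,12)=0, clip(-2,-4,12)=-2, clip(4,-4,12)=4, clip(6,-4,12)=6 -> [0, -2, 4, 6]
Stage 5 (AMPLIFY 2): 0*2=0, -2*2=-4, 4*2=8, 6*2=12 -> [0, -4, 8, 12]

Answer: 0 -4 8 12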